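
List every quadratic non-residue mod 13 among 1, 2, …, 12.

Square k = 1,…,6 (k and 13−k give the same square):
1²=1, 2²=4, 3²=9, 4²≡3, 5²≡12, 6²≡10 (mod 13).
The residues are {1, 3, 4, 9, 10, 12}; the non-residues are the remaining 6 nonzero classes.

2, 5, 6, 7, 8, 11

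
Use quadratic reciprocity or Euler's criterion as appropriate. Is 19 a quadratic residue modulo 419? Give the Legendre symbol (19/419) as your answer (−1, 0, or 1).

-1

Reciprocity: 19 ≡ 3 and 419 ≡ 3 (mod 4), so (19/419) = −(419/19).
Reduce top mod 19: now compute (1/19).
Reached (1/19) = 1. Collecting the sign flips along the way, the symbol is -1.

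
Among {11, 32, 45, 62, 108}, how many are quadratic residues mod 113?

(11/113) = +1 → QR.
(32/113) = +1 → QR.
(45/113) = -1 → non-residue.
(62/113) = +1 → QR.
(108/113) = -1 → non-residue.
Total quadratic residues among the 5: 3.

3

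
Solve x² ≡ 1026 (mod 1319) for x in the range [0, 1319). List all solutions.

Since 1319 ≡ 3 (mod 4), a square root of 1026 is 1026^((1319+1)/4) = 1026^330 mod 1319.
Repeated squaring: 1026^2≡114, 1026^4≡1125, 1026^8≡704, 1026^16≡991, 1026^32≡745, 1026^64≡1045, 1026^128≡1212, 1026^256≡897 (mod 1319).
1026^330 = 1026^(256+64+8+2) ≡ 440 (mod 1319).
Check: 440² = 193600 ≡ 1026 (mod 1319). The two roots are 440 and 879.

440, 879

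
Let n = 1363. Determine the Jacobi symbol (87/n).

Reciprocity: 87 ≡ 3 and 1363 ≡ 3 (mod 4), so (87/1363) = −(1363/87).
Reduce top mod 87: now compute (58/87).
Pull out 2: since 87 ≡ 7 (mod 8), (2/87) = +1.
Reciprocity: 29 ≡ 1 and 87 ≡ 3 (mod 4), so (29/87) = +(87/29).
Reduce top mod 29: now compute (0/29).
Top reduces to 0: gcd > 1, so the symbol is 0.

0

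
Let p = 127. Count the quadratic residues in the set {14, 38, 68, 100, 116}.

(14/127) = -1 → non-residue.
(38/127) = +1 → QR.
(68/127) = +1 → QR.
(100/127) = +1 → QR.
(116/127) = -1 → non-residue.
Total quadratic residues among the 5: 3.

3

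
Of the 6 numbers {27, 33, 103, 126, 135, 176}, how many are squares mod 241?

2

(27/241) = +1 → QR.
(33/241) = -1 → non-residue.
(103/241) = -1 → non-residue.
(126/241) = -1 → non-residue.
(135/241) = +1 → QR.
(176/241) = -1 → non-residue.
Total quadratic residues among the 6: 2.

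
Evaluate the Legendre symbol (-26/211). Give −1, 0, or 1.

1

Euler's criterion: (-26/211) ≡ 185^105 (mod 211).
185^2 ≡ 43 (mod 211)
185^4 ≡ 161 (mod 211)
185^8 ≡ 179 (mod 211)
185^16 ≡ 180 (mod 211)
185^32 ≡ 117 (mod 211)
185^64 ≡ 185 (mod 211)
185^105 = 185^(64+32+8+1) ≡ 1 (mod 211).
Result is 1, so (-26/211) = 1.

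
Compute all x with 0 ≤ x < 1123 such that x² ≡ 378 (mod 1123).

363, 760

Since 1123 ≡ 3 (mod 4), a square root of 378 is 378^((1123+1)/4) = 378^281 mod 1123.
Repeated squaring: 378^2≡263, 378^4≡666, 378^8≡1094, 378^16≡841, 378^32≡914, 378^64≡1007, 378^128≡1103, 378^256≡400 (mod 1123).
378^281 = 378^(256+16+8+1) ≡ 760 (mod 1123).
Check: 760² = 577600 ≡ 378 (mod 1123). The two roots are 363 and 760.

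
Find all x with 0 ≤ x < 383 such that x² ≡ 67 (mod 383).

Since 383 ≡ 3 (mod 4), a square root of 67 is 67^((383+1)/4) = 67^96 mod 383.
Repeated squaring: 67^2≡276, 67^4≡342, 67^8≡149, 67^16≡370, 67^32≡169, 67^64≡219 (mod 383).
67^96 = 67^(64+32) ≡ 243 (mod 383).
Check: 243² = 59049 ≡ 67 (mod 383). The two roots are 140 and 243.

140, 243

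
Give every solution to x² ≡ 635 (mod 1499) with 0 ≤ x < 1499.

Since 1499 ≡ 3 (mod 4), a square root of 635 is 635^((1499+1)/4) = 635^375 mod 1499.
Repeated squaring: 635^2≡1493, 635^4≡36, 635^8≡1296, 635^16≡736, 635^32≡557, 635^64≡1455, 635^128≡437, 635^256≡596 (mod 1499).
635^375 = 635^(256+64+32+16+4+2+1) ≡ 125 (mod 1499).
Check: 125² = 15625 ≡ 635 (mod 1499). The two roots are 125 and 1374.

125, 1374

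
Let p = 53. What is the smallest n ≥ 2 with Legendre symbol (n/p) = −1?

2

(2/53) = −1, so 2 is the smallest positive non-residue mod 53.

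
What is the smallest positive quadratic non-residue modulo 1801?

11

(2/1801) = +1, so 2 is a residue.
(3/1801) = +1, so 3 is a residue.
(4/1801) = +1, so 4 is a residue.
(5/1801) = +1, so 5 is a residue.
(6/1801) = +1, so 6 is a residue.
(7/1801) = +1, so 7 is a residue.
(8/1801) = +1, so 8 is a residue.
(9/1801) = +1, so 9 is a residue.
(10/1801) = +1, so 10 is a residue.
(11/1801) = −1, so 11 is the smallest positive non-residue mod 1801.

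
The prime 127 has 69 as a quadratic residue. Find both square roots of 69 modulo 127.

Since 127 ≡ 3 (mod 4), a square root of 69 is 69^((127+1)/4) = 69^32 mod 127.
Repeated squaring: 69^2≡62, 69^4≡34, 69^8≡13, 69^16≡42, 69^32≡113 (mod 127).
69^32 = 69^(32) ≡ 113 (mod 127).
Check: 113² = 12769 ≡ 69 (mod 127). The two roots are 14 and 113.

14, 113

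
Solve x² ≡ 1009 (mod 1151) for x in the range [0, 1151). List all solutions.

Since 1151 ≡ 3 (mod 4), a square root of 1009 is 1009^((1151+1)/4) = 1009^288 mod 1151.
Repeated squaring: 1009^2≡597, 1009^4≡750, 1009^8≡812, 1009^16≡972, 1009^32≡964, 1009^64≡439, 1009^128≡504, 1009^256≡796 (mod 1151).
1009^288 = 1009^(256+32) ≡ 778 (mod 1151).
Check: 778² = 605284 ≡ 1009 (mod 1151). The two roots are 373 and 778.

373, 778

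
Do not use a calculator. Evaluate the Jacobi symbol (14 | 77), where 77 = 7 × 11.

0

Pull out 2: since 77 ≡ 5 (mod 8), (2/77) = -1.
Reciprocity: 7 ≡ 3 and 77 ≡ 1 (mod 4), so (7/77) = +(77/7).
Reduce top mod 7: now compute (0/7).
Top reduces to 0: gcd > 1, so the symbol is 0.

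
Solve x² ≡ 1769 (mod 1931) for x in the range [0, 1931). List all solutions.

Since 1931 ≡ 3 (mod 4), a square root of 1769 is 1769^((1931+1)/4) = 1769^483 mod 1931.
Repeated squaring: 1769^2≡1141, 1769^4≡387, 1769^8≡1082, 1769^16≡538, 1769^32≡1725, 1769^64≡1885, 1769^128≡185, 1769^256≡1398 (mod 1931).
1769^483 = 1769^(256+128+64+32+2+1) ≡ 186 (mod 1931).
Check: 186² = 34596 ≡ 1769 (mod 1931). The two roots are 186 and 1745.

186, 1745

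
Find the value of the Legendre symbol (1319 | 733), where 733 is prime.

First reduce: 1319 ≡ 586 (mod 733).
Pull out 2: since 733 ≡ 5 (mod 8), (2/733) = -1.
Reciprocity: 293 ≡ 1 and 733 ≡ 1 (mod 4), so (293/733) = +(733/293).
Reduce top mod 293: now compute (147/293).
Reciprocity: 147 ≡ 3 and 293 ≡ 1 (mod 4), so (147/293) = +(293/147).
Reduce top mod 147: now compute (146/147).
Pull out 2: since 147 ≡ 3 (mod 8), (2/147) = -1.
Reciprocity: 73 ≡ 1 and 147 ≡ 3 (mod 4), so (73/147) = +(147/73).
Reduce top mod 73: now compute (1/73).
Reached (1/73) = 1. Collecting the sign flips along the way, the symbol is +1.

1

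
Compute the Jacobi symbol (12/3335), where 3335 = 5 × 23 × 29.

Pull out 2^2: since 3335 ≡ 7 (mod 8), (2/3335) = +1, so (2/3335)^2 = +1.
Reciprocity: 3 ≡ 3 and 3335 ≡ 3 (mod 4), so (3/3335) = −(3335/3).
Reduce top mod 3: now compute (2/3).
Pull out 2: since 3 ≡ 3 (mod 8), (2/3) = -1.
Reached (1/3) = 1. Collecting the sign flips along the way, the symbol is +1.

1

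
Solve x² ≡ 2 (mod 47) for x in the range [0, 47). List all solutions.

Since 47 ≡ 3 (mod 4), a square root of 2 is 2^((47+1)/4) = 2^12 mod 47.
Repeated squaring: 2^2≡4, 2^4≡16, 2^8≡21 (mod 47).
2^12 = 2^(8+4) ≡ 7 (mod 47).
Check: 7² = 49 ≡ 2 (mod 47). The two roots are 7 and 40.

7, 40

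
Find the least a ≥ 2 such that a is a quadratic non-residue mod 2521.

11

(2/2521) = +1, so 2 is a residue.
(3/2521) = +1, so 3 is a residue.
(4/2521) = +1, so 4 is a residue.
(5/2521) = +1, so 5 is a residue.
(6/2521) = +1, so 6 is a residue.
(7/2521) = +1, so 7 is a residue.
(8/2521) = +1, so 8 is a residue.
(9/2521) = +1, so 9 is a residue.
(10/2521) = +1, so 10 is a residue.
(11/2521) = −1, so 11 is the smallest positive non-residue mod 2521.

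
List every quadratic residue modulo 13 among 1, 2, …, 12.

1, 3, 4, 9, 10, 12

Square k = 1,…,6 (k and 13−k give the same square):
1²=1, 2²=4, 3²=9, 4²≡3, 5²≡12, 6²≡10 (mod 13).
So the quadratic residues mod 13 are {1, 3, 4, 9, 10, 12}.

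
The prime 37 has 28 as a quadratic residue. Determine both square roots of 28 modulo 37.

18, 19

37 ≡ 1 (mod 4), so we find a root by search.
Trying successive values, 18² = 324 ≡ 28 (mod 37). The other root is 37 − 18 = 19.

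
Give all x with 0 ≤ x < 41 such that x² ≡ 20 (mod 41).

41 ≡ 1 (mod 4), so we find a root by search.
Trying successive values, 15² = 225 ≡ 20 (mod 41). The other root is 41 − 15 = 26.

15, 26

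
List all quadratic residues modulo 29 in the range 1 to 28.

1, 4, 5, 6, 7, 9, 13, 16, 20, 22, 23, 24, 25, 28

Square k = 1,…,14 (k and 29−k give the same square):
1²=1, 2²=4, 3²=9, 4²=16, 5²=25, 6²≡7, 7²≡20, 8²≡6, 9²≡23, 10²≡13, 11²≡5, 12²≡28, 13²≡24, 14²≡22 (mod 29).
So the quadratic residues mod 29 are {1, 4, 5, 6, 7, 9, 13, 16, 20, 22, 23, 24, 25, 28}.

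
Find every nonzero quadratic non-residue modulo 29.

2,3,8,10,11,12,14,15,17,18,19,21,26,27

Square k = 1,…,14 (k and 29−k give the same square):
1²=1, 2²=4, 3²=9, 4²=16, 5²=25, 6²≡7, 7²≡20, 8²≡6, 9²≡23, 10²≡13, 11²≡5, 12²≡28, 13²≡24, 14²≡22 (mod 29).
The residues are {1, 4, 5, 6, 7, 9, 13, 16, 20, 22, 23, 24, 25, 28}; the non-residues are the remaining 14 nonzero classes.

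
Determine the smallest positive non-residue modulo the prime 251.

(2/251) = −1, so 2 is the smallest positive non-residue mod 251.

2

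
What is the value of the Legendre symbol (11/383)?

Reciprocity: 11 ≡ 3 and 383 ≡ 3 (mod 4), so (11/383) = −(383/11).
Reduce top mod 11: now compute (9/11).
Reciprocity: 9 ≡ 1 and 11 ≡ 3 (mod 4), so (9/11) = +(11/9).
Reduce top mod 9: now compute (2/9).
Pull out 2: since 9 ≡ 1 (mod 8), (2/9) = +1.
Reached (1/9) = 1. Collecting the sign flips along the way, the symbol is -1.

-1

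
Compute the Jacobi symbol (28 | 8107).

Pull out 2^2: since 8107 ≡ 3 (mod 8), (2/8107) = -1, so (2/8107)^2 = +1.
Reciprocity: 7 ≡ 3 and 8107 ≡ 3 (mod 4), so (7/8107) = −(8107/7).
Reduce top mod 7: now compute (1/7).
Reached (1/7) = 1. Collecting the sign flips along the way, the symbol is -1.

-1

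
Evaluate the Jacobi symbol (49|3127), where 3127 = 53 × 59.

1

Reciprocity: 49 ≡ 1 and 3127 ≡ 3 (mod 4), so (49/3127) = +(3127/49).
Reduce top mod 49: now compute (40/49).
Pull out 2^3: since 49 ≡ 1 (mod 8), (2/49) = +1, so (2/49)^3 = +1.
Reciprocity: 5 ≡ 1 and 49 ≡ 1 (mod 4), so (5/49) = +(49/5).
Reduce top mod 5: now compute (4/5).
Pull out 2^2: since 5 ≡ 5 (mod 8), (2/5) = -1, so (2/5)^2 = +1.
Reached (1/5) = 1. Collecting the sign flips along the way, the symbol is +1.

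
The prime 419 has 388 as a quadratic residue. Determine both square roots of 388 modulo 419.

Since 419 ≡ 3 (mod 4), a square root of 388 is 388^((419+1)/4) = 388^105 mod 419.
Repeated squaring: 388^2≡123, 388^4≡45, 388^8≡349, 388^16≡291, 388^32≡43, 388^64≡173 (mod 419).
388^105 = 388^(64+32+8+1) ≡ 236 (mod 419).
Check: 236² = 55696 ≡ 388 (mod 419). The two roots are 183 and 236.

183, 236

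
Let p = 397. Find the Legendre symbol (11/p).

1

Euler's criterion: (11/397) ≡ 11^198 (mod 397).
11^2 ≡ 121 (mod 397)
11^4 ≡ 349 (mod 397)
11^8 ≡ 319 (mod 397)
11^16 ≡ 129 (mod 397)
11^32 ≡ 364 (mod 397)
11^64 ≡ 295 (mod 397)
11^128 ≡ 82 (mod 397)
11^198 = 11^(128+64+4+2) ≡ 1 (mod 397).
Result is 1, so (11/397) = 1.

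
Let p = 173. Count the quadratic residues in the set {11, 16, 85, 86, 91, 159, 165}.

3

(11/173) = -1 → non-residue.
(16/173) = +1 → QR.
(85/173) = +1 → QR.
(86/173) = -1 → non-residue.
(91/173) = -1 → non-residue.
(159/173) = +1 → QR.
(165/173) = -1 → non-residue.
Total quadratic residues among the 7: 3.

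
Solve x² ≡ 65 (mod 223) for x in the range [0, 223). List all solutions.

43, 180

Since 223 ≡ 3 (mod 4), a square root of 65 is 65^((223+1)/4) = 65^56 mod 223.
Repeated squaring: 65^2≡211, 65^4≡144, 65^8≡220, 65^16≡9, 65^32≡81 (mod 223).
65^56 = 65^(32+16+8) ≡ 43 (mod 223).
Check: 43² = 1849 ≡ 65 (mod 223). The two roots are 43 and 180.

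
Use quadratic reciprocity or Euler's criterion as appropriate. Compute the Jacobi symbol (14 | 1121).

1

Pull out 2: since 1121 ≡ 1 (mod 8), (2/1121) = +1.
Reciprocity: 7 ≡ 3 and 1121 ≡ 1 (mod 4), so (7/1121) = +(1121/7).
Reduce top mod 7: now compute (1/7).
Reached (1/7) = 1. Collecting the sign flips along the way, the symbol is +1.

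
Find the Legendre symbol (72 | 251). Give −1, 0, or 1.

-1

Euler's criterion: (72/251) ≡ 72^125 (mod 251).
72^2 ≡ 164 (mod 251)
72^4 ≡ 39 (mod 251)
72^8 ≡ 15 (mod 251)
72^16 ≡ 225 (mod 251)
72^32 ≡ 174 (mod 251)
72^64 ≡ 156 (mod 251)
72^125 = 72^(64+32+16+8+4+1) ≡ 250 (mod 251).
Result is 250 ≡ −1, so (72/251) = −1.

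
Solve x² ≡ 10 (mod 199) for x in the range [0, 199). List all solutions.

72, 127

Since 199 ≡ 3 (mod 4), a square root of 10 is 10^((199+1)/4) = 10^50 mod 199.
Repeated squaring: 10^2≡100, 10^4≡50, 10^8≡112, 10^16≡7, 10^32≡49 (mod 199).
10^50 = 10^(32+16+2) ≡ 72 (mod 199).
Check: 72² = 5184 ≡ 10 (mod 199). The two roots are 72 and 127.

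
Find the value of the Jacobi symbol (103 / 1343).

-1

Reciprocity: 103 ≡ 3 and 1343 ≡ 3 (mod 4), so (103/1343) = −(1343/103).
Reduce top mod 103: now compute (4/103).
Pull out 2^2: since 103 ≡ 7 (mod 8), (2/103) = +1, so (2/103)^2 = +1.
Reached (1/103) = 1. Collecting the sign flips along the way, the symbol is -1.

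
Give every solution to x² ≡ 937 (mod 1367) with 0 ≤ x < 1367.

Since 1367 ≡ 3 (mod 4), a square root of 937 is 937^((1367+1)/4) = 937^342 mod 1367.
Repeated squaring: 937^2≡355, 937^4≡261, 937^8≡1138, 937^16≡495, 937^32≡332, 937^64≡864, 937^128≡114, 937^256≡693 (mod 1367).
937^342 = 937^(256+64+16+4+2) ≡ 48 (mod 1367).
Check: 48² = 2304 ≡ 937 (mod 1367). The two roots are 48 and 1319.

48, 1319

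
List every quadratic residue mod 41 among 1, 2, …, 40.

Square k = 1,…,20 (k and 41−k give the same square):
1²=1, 2²=4, 3²=9, 4²=16, 5²=25, 6²=36, 7²≡8, 8²≡23, 9²≡40, 10²≡18, 11²≡39, 12²≡21, 13²≡5, 14²≡32, 15²≡20, 16²≡10, 17²≡2, 18²≡37, 19²≡33, 20²≡31 (mod 41).
So the quadratic residues mod 41 are {1, 2, 4, 5, 8, 9, 10, 16, 18, 20, 21, 23, 25, 31, 32, 33, 36, 37, 39, 40}.

1,2,4,5,8,9,10,16,18,20,21,23,25,31,32,33,36,37,39,40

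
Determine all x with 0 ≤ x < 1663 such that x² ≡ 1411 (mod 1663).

80, 1583

Since 1663 ≡ 3 (mod 4), a square root of 1411 is 1411^((1663+1)/4) = 1411^416 mod 1663.
Repeated squaring: 1411^2≡310, 1411^4≡1309, 1411^8≡591, 1411^16≡51, 1411^32≡938, 1411^64≡117, 1411^128≡385, 1411^256≡218 (mod 1663).
1411^416 = 1411^(256+128+32) ≡ 1583 (mod 1663).
Check: 1583² = 2505889 ≡ 1411 (mod 1663). The two roots are 80 and 1583.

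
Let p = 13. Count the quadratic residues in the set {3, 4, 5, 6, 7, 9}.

3

(3/13) = +1 → QR.
(4/13) = +1 → QR.
(5/13) = -1 → non-residue.
(6/13) = -1 → non-residue.
(7/13) = -1 → non-residue.
(9/13) = +1 → QR.
Total quadratic residues among the 6: 3.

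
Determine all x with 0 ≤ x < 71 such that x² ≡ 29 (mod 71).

10, 61

Since 71 ≡ 3 (mod 4), a square root of 29 is 29^((71+1)/4) = 29^18 mod 71.
Repeated squaring: 29^2≡60, 29^4≡50, 29^8≡15, 29^16≡12 (mod 71).
29^18 = 29^(16+2) ≡ 10 (mod 71).
Check: 10² = 100 ≡ 29 (mod 71). The two roots are 10 and 61.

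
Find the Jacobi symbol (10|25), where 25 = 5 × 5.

0

Pull out 2: since 25 ≡ 1 (mod 8), (2/25) = +1.
Reciprocity: 5 ≡ 1 and 25 ≡ 1 (mod 4), so (5/25) = +(25/5).
Reduce top mod 5: now compute (0/5).
Top reduces to 0: gcd > 1, so the symbol is 0.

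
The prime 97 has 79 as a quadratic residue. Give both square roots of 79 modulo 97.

97 ≡ 1 (mod 4), so we find a root by search.
Trying successive values, 46² = 2116 ≡ 79 (mod 97). The other root is 97 − 46 = 51.

46, 51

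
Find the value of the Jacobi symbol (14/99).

1

Pull out 2: since 99 ≡ 3 (mod 8), (2/99) = -1.
Reciprocity: 7 ≡ 3 and 99 ≡ 3 (mod 4), so (7/99) = −(99/7).
Reduce top mod 7: now compute (1/7).
Reached (1/7) = 1. Collecting the sign flips along the way, the symbol is +1.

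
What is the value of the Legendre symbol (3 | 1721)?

Reciprocity: 3 ≡ 3 and 1721 ≡ 1 (mod 4), so (3/1721) = +(1721/3).
Reduce top mod 3: now compute (2/3).
Pull out 2: since 3 ≡ 3 (mod 8), (2/3) = -1.
Reached (1/3) = 1. Collecting the sign flips along the way, the symbol is -1.

-1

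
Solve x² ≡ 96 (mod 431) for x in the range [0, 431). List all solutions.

Since 431 ≡ 3 (mod 4), a square root of 96 is 96^((431+1)/4) = 96^108 mod 431.
Repeated squaring: 96^2≡165, 96^4≡72, 96^8≡12, 96^16≡144, 96^32≡48, 96^64≡149 (mod 431).
96^108 = 96^(64+32+8+4) ≡ 81 (mod 431).
Check: 81² = 6561 ≡ 96 (mod 431). The two roots are 81 and 350.

81, 350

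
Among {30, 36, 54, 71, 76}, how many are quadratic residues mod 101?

5

(30/101) = +1 → QR.
(36/101) = +1 → QR.
(54/101) = +1 → QR.
(71/101) = +1 → QR.
(76/101) = +1 → QR.
Total quadratic residues among the 5: 5.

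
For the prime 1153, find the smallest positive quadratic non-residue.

5

(2/1153) = +1, so 2 is a residue.
(3/1153) = +1, so 3 is a residue.
(4/1153) = +1, so 4 is a residue.
(5/1153) = −1, so 5 is the smallest positive non-residue mod 1153.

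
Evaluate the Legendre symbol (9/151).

1

Reciprocity: 9 ≡ 1 and 151 ≡ 3 (mod 4), so (9/151) = +(151/9).
Reduce top mod 9: now compute (7/9).
Reciprocity: 7 ≡ 3 and 9 ≡ 1 (mod 4), so (7/9) = +(9/7).
Reduce top mod 7: now compute (2/7).
Pull out 2: since 7 ≡ 7 (mod 8), (2/7) = +1.
Reached (1/7) = 1. Collecting the sign flips along the way, the symbol is +1.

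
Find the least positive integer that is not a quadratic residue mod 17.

3

(2/17) = +1, so 2 is a residue.
(3/17) = −1, so 3 is the smallest positive non-residue mod 17.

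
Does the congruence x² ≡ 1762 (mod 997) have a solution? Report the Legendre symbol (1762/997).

1

Euler's criterion: (1762/997) ≡ 765^498 (mod 997).
765^2 ≡ 983 (mod 997)
765^4 ≡ 196 (mod 997)
765^8 ≡ 530 (mod 997)
765^16 ≡ 743 (mod 997)
765^32 ≡ 708 (mod 997)
765^64 ≡ 770 (mod 997)
765^128 ≡ 682 (mod 997)
765^256 ≡ 522 (mod 997)
765^498 = 765^(256+128+64+32+16+2) ≡ 1 (mod 997).
Result is 1, so (1762/997) = 1.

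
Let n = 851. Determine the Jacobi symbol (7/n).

-1

Reciprocity: 7 ≡ 3 and 851 ≡ 3 (mod 4), so (7/851) = −(851/7).
Reduce top mod 7: now compute (4/7).
Pull out 2^2: since 7 ≡ 7 (mod 8), (2/7) = +1, so (2/7)^2 = +1.
Reached (1/7) = 1. Collecting the sign flips along the way, the symbol is -1.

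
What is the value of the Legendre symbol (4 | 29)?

Pull out 2^2: since 29 ≡ 5 (mod 8), (2/29) = -1, so (2/29)^2 = +1.
Reached (1/29) = 1. Collecting the sign flips along the way, the symbol is +1.

1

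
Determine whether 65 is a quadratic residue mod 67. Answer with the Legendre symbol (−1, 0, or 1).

Reciprocity: 65 ≡ 1 and 67 ≡ 3 (mod 4), so (65/67) = +(67/65).
Reduce top mod 65: now compute (2/65).
Pull out 2: since 65 ≡ 1 (mod 8), (2/65) = +1.
Reached (1/65) = 1. Collecting the sign flips along the way, the symbol is +1.

1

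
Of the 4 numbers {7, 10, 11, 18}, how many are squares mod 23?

1

(7/23) = -1 → non-residue.
(10/23) = -1 → non-residue.
(11/23) = -1 → non-residue.
(18/23) = +1 → QR.
Total quadratic residues among the 4: 1.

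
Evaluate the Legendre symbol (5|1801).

1

Reciprocity: 5 ≡ 1 and 1801 ≡ 1 (mod 4), so (5/1801) = +(1801/5).
Reduce top mod 5: now compute (1/5).
Reached (1/5) = 1. Collecting the sign flips along the way, the symbol is +1.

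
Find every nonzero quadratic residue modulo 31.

1,2,4,5,7,8,9,10,14,16,18,19,20,25,28

Square k = 1,…,15 (k and 31−k give the same square):
1²=1, 2²=4, 3²=9, 4²=16, 5²=25, 6²≡5, 7²≡18, 8²≡2, 9²≡19, 10²≡7, 11²≡28, 12²≡20, 13²≡14, 14²≡10, 15²≡8 (mod 31).
So the quadratic residues mod 31 are {1, 2, 4, 5, 7, 8, 9, 10, 14, 16, 18, 19, 20, 25, 28}.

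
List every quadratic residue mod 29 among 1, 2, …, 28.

1,4,5,6,7,9,13,16,20,22,23,24,25,28

Square k = 1,…,14 (k and 29−k give the same square):
1²=1, 2²=4, 3²=9, 4²=16, 5²=25, 6²≡7, 7²≡20, 8²≡6, 9²≡23, 10²≡13, 11²≡5, 12²≡28, 13²≡24, 14²≡22 (mod 29).
So the quadratic residues mod 29 are {1, 4, 5, 6, 7, 9, 13, 16, 20, 22, 23, 24, 25, 28}.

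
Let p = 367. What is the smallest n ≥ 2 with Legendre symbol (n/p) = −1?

3

(2/367) = +1, so 2 is a residue.
(3/367) = −1, so 3 is the smallest positive non-residue mod 367.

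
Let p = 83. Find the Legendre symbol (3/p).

Reciprocity: 3 ≡ 3 and 83 ≡ 3 (mod 4), so (3/83) = −(83/3).
Reduce top mod 3: now compute (2/3).
Pull out 2: since 3 ≡ 3 (mod 8), (2/3) = -1.
Reached (1/3) = 1. Collecting the sign flips along the way, the symbol is +1.

1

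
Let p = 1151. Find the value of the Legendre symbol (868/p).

-1

Pull out 2^2: since 1151 ≡ 7 (mod 8), (2/1151) = +1, so (2/1151)^2 = +1.
Reciprocity: 217 ≡ 1 and 1151 ≡ 3 (mod 4), so (217/1151) = +(1151/217).
Reduce top mod 217: now compute (66/217).
Pull out 2: since 217 ≡ 1 (mod 8), (2/217) = +1.
Reciprocity: 33 ≡ 1 and 217 ≡ 1 (mod 4), so (33/217) = +(217/33).
Reduce top mod 33: now compute (19/33).
Reciprocity: 19 ≡ 3 and 33 ≡ 1 (mod 4), so (19/33) = +(33/19).
Reduce top mod 19: now compute (14/19).
Pull out 2: since 19 ≡ 3 (mod 8), (2/19) = -1.
Reciprocity: 7 ≡ 3 and 19 ≡ 3 (mod 4), so (7/19) = −(19/7).
Reduce top mod 7: now compute (5/7).
Reciprocity: 5 ≡ 1 and 7 ≡ 3 (mod 4), so (5/7) = +(7/5).
Reduce top mod 5: now compute (2/5).
Pull out 2: since 5 ≡ 5 (mod 8), (2/5) = -1.
Reached (1/5) = 1. Collecting the sign flips along the way, the symbol is -1.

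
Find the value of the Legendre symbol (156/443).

1

Pull out 2^2: since 443 ≡ 3 (mod 8), (2/443) = -1, so (2/443)^2 = +1.
Reciprocity: 39 ≡ 3 and 443 ≡ 3 (mod 4), so (39/443) = −(443/39).
Reduce top mod 39: now compute (14/39).
Pull out 2: since 39 ≡ 7 (mod 8), (2/39) = +1.
Reciprocity: 7 ≡ 3 and 39 ≡ 3 (mod 4), so (7/39) = −(39/7).
Reduce top mod 7: now compute (4/7).
Pull out 2^2: since 7 ≡ 7 (mod 8), (2/7) = +1, so (2/7)^2 = +1.
Reached (1/7) = 1. Collecting the sign flips along the way, the symbol is +1.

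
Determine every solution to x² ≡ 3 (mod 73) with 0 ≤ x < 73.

73 ≡ 1 (mod 4), so we find a root by search.
Trying successive values, 21² = 441 ≡ 3 (mod 73). The other root is 73 − 21 = 52.

21, 52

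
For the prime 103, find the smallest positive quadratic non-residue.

(2/103) = +1, so 2 is a residue.
(3/103) = −1, so 3 is the smallest positive non-residue mod 103.

3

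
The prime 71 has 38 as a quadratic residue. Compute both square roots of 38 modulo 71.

31, 40

Since 71 ≡ 3 (mod 4), a square root of 38 is 38^((71+1)/4) = 38^18 mod 71.
Repeated squaring: 38^2≡24, 38^4≡8, 38^8≡64, 38^16≡49 (mod 71).
38^18 = 38^(16+2) ≡ 40 (mod 71).
Check: 40² = 1600 ≡ 38 (mod 71). The two roots are 31 and 40.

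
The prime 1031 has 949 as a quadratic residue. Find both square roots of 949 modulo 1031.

474, 557

Since 1031 ≡ 3 (mod 4), a square root of 949 is 949^((1031+1)/4) = 949^258 mod 1031.
Repeated squaring: 949^2≡538, 949^4≡764, 949^8≡150, 949^16≡849, 949^32≡132, 949^64≡928, 949^128≡299, 949^256≡735 (mod 1031).
949^258 = 949^(256+2) ≡ 557 (mod 1031).
Check: 557² = 310249 ≡ 949 (mod 1031). The two roots are 474 and 557.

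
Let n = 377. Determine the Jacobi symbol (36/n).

1

Pull out 2^2: since 377 ≡ 1 (mod 8), (2/377) = +1, so (2/377)^2 = +1.
Reciprocity: 9 ≡ 1 and 377 ≡ 1 (mod 4), so (9/377) = +(377/9).
Reduce top mod 9: now compute (8/9).
Pull out 2^3: since 9 ≡ 1 (mod 8), (2/9) = +1, so (2/9)^3 = +1.
Reached (1/9) = 1. Collecting the sign flips along the way, the symbol is +1.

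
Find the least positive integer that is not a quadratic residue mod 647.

(2/647) = +1, so 2 is a residue.
(3/647) = +1, so 3 is a residue.
(4/647) = +1, so 4 is a residue.
(5/647) = −1, so 5 is the smallest positive non-residue mod 647.

5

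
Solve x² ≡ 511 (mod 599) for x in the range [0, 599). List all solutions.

117, 482

Since 599 ≡ 3 (mod 4), a square root of 511 is 511^((599+1)/4) = 511^150 mod 599.
Repeated squaring: 511^2≡556, 511^4≡52, 511^8≡308, 511^16≡222, 511^32≡166, 511^64≡2, 511^128≡4 (mod 599).
511^150 = 511^(128+16+4+2) ≡ 117 (mod 599).
Check: 117² = 13689 ≡ 511 (mod 599). The two roots are 117 and 482.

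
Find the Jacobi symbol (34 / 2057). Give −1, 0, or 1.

0

Pull out 2: since 2057 ≡ 1 (mod 8), (2/2057) = +1.
Reciprocity: 17 ≡ 1 and 2057 ≡ 1 (mod 4), so (17/2057) = +(2057/17).
Reduce top mod 17: now compute (0/17).
Top reduces to 0: gcd > 1, so the symbol is 0.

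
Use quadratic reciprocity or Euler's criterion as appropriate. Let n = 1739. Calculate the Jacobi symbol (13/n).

Reciprocity: 13 ≡ 1 and 1739 ≡ 3 (mod 4), so (13/1739) = +(1739/13).
Reduce top mod 13: now compute (10/13).
Pull out 2: since 13 ≡ 5 (mod 8), (2/13) = -1.
Reciprocity: 5 ≡ 1 and 13 ≡ 1 (mod 4), so (5/13) = +(13/5).
Reduce top mod 5: now compute (3/5).
Reciprocity: 3 ≡ 3 and 5 ≡ 1 (mod 4), so (3/5) = +(5/3).
Reduce top mod 3: now compute (2/3).
Pull out 2: since 3 ≡ 3 (mod 8), (2/3) = -1.
Reached (1/3) = 1. Collecting the sign flips along the way, the symbol is +1.

1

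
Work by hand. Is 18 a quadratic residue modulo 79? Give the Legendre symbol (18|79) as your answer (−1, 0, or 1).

1

Euler's criterion: (18/79) ≡ 18^39 (mod 79).
18^2 ≡ 8 (mod 79)
18^4 ≡ 64 (mod 79)
18^8 ≡ 67 (mod 79)
18^16 ≡ 65 (mod 79)
18^32 ≡ 38 (mod 79)
18^39 = 18^(32+4+2+1) ≡ 1 (mod 79).
Result is 1, so (18/79) = 1.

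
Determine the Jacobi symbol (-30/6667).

1

First reduce: -30 ≡ 6637 (mod 6667).
Reciprocity: 6637 ≡ 1 and 6667 ≡ 3 (mod 4), so (6637/6667) = +(6667/6637).
Reduce top mod 6637: now compute (30/6637).
Pull out 2: since 6637 ≡ 5 (mod 8), (2/6637) = -1.
Reciprocity: 15 ≡ 3 and 6637 ≡ 1 (mod 4), so (15/6637) = +(6637/15).
Reduce top mod 15: now compute (7/15).
Reciprocity: 7 ≡ 3 and 15 ≡ 3 (mod 4), so (7/15) = −(15/7).
Reduce top mod 7: now compute (1/7).
Reached (1/7) = 1. Collecting the sign flips along the way, the symbol is +1.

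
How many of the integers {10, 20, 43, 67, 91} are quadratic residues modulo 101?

(10/101) = -1 → non-residue.
(20/101) = +1 → QR.
(43/101) = +1 → QR.
(67/101) = -1 → non-residue.
(91/101) = -1 → non-residue.
Total quadratic residues among the 5: 2.

2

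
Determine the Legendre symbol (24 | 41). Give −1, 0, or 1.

-1

Euler's criterion: (24/41) ≡ 24^20 (mod 41).
24^2 ≡ 2 (mod 41)
24^4 ≡ 4 (mod 41)
24^8 ≡ 16 (mod 41)
24^16 ≡ 10 (mod 41)
24^20 = 24^(16+4) ≡ 40 (mod 41).
Result is 40 ≡ −1, so (24/41) = −1.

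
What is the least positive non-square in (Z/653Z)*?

2

(2/653) = −1, so 2 is the smallest positive non-residue mod 653.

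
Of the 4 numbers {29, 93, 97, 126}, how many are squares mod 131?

(29/131) = -1 → non-residue.
(93/131) = -1 → non-residue.
(97/131) = -1 → non-residue.
(126/131) = -1 → non-residue.
Total quadratic residues among the 4: 0.

0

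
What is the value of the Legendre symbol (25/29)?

1

Reciprocity: 25 ≡ 1 and 29 ≡ 1 (mod 4), so (25/29) = +(29/25).
Reduce top mod 25: now compute (4/25).
Pull out 2^2: since 25 ≡ 1 (mod 8), (2/25) = +1, so (2/25)^2 = +1.
Reached (1/25) = 1. Collecting the sign flips along the way, the symbol is +1.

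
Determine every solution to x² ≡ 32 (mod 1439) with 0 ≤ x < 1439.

669, 770

Since 1439 ≡ 3 (mod 4), a square root of 32 is 32^((1439+1)/4) = 32^360 mod 1439.
Repeated squaring: 32^2≡1024, 32^4≡984, 32^8≡1248, 32^16≡506, 32^32≡1333, 32^64≡1163, 32^128≡1348, 32^256≡1086 (mod 1439).
32^360 = 32^(256+64+32+8) ≡ 770 (mod 1439).
Check: 770² = 592900 ≡ 32 (mod 1439). The two roots are 669 and 770.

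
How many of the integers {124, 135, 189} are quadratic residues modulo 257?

(124/257) = +1 → QR.
(135/257) = +1 → QR.
(189/257) = +1 → QR.
Total quadratic residues among the 3: 3.

3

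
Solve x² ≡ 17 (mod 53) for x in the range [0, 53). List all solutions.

21, 32

53 ≡ 1 (mod 4), so we find a root by search.
Trying successive values, 21² = 441 ≡ 17 (mod 53). The other root is 53 − 21 = 32.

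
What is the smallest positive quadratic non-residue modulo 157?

(2/157) = −1, so 2 is the smallest positive non-residue mod 157.

2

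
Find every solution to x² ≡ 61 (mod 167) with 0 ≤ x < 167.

Since 167 ≡ 3 (mod 4), a square root of 61 is 61^((167+1)/4) = 61^42 mod 167.
Repeated squaring: 61^2≡47, 61^4≡38, 61^8≡108, 61^16≡141, 61^32≡8 (mod 167).
61^42 = 61^(32+8+2) ≡ 27 (mod 167).
Check: 27² = 729 ≡ 61 (mod 167). The two roots are 27 and 140.

27, 140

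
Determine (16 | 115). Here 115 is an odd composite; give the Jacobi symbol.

1

Pull out 2^4: since 115 ≡ 3 (mod 8), (2/115) = -1, so (2/115)^4 = +1.
Reached (1/115) = 1. Collecting the sign flips along the way, the symbol is +1.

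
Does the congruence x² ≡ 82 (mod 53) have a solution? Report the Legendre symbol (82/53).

1

First reduce: 82 ≡ 29 (mod 53).
Reciprocity: 29 ≡ 1 and 53 ≡ 1 (mod 4), so (29/53) = +(53/29).
Reduce top mod 29: now compute (24/29).
Pull out 2^3: since 29 ≡ 5 (mod 8), (2/29) = -1, so (2/29)^3 = -1.
Reciprocity: 3 ≡ 3 and 29 ≡ 1 (mod 4), so (3/29) = +(29/3).
Reduce top mod 3: now compute (2/3).
Pull out 2: since 3 ≡ 3 (mod 8), (2/3) = -1.
Reached (1/3) = 1. Collecting the sign flips along the way, the symbol is +1.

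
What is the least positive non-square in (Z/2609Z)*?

3

(2/2609) = +1, so 2 is a residue.
(3/2609) = −1, so 3 is the smallest positive non-residue mod 2609.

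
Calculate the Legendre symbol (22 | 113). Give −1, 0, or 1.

Pull out 2: since 113 ≡ 1 (mod 8), (2/113) = +1.
Reciprocity: 11 ≡ 3 and 113 ≡ 1 (mod 4), so (11/113) = +(113/11).
Reduce top mod 11: now compute (3/11).
Reciprocity: 3 ≡ 3 and 11 ≡ 3 (mod 4), so (3/11) = −(11/3).
Reduce top mod 3: now compute (2/3).
Pull out 2: since 3 ≡ 3 (mod 8), (2/3) = -1.
Reached (1/3) = 1. Collecting the sign flips along the way, the symbol is +1.

1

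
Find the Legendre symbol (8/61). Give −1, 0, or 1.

Pull out 2^3: since 61 ≡ 5 (mod 8), (2/61) = -1, so (2/61)^3 = -1.
Reached (1/61) = 1. Collecting the sign flips along the way, the symbol is -1.

-1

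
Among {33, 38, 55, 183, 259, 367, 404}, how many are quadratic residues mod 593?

(33/593) = +1 → QR.
(38/593) = +1 → QR.
(55/593) = +1 → QR.
(183/593) = +1 → QR.
(259/593) = -1 → non-residue.
(367/593) = +1 → QR.
(404/593) = +1 → QR.
Total quadratic residues among the 7: 6.

6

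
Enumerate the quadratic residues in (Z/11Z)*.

Square k = 1,…,5 (k and 11−k give the same square):
1²=1, 2²=4, 3²=9, 4²≡5, 5²≡3 (mod 11).
So the quadratic residues mod 11 are {1, 3, 4, 5, 9}.

1,3,4,5,9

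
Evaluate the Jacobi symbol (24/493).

-1

Pull out 2^3: since 493 ≡ 5 (mod 8), (2/493) = -1, so (2/493)^3 = -1.
Reciprocity: 3 ≡ 3 and 493 ≡ 1 (mod 4), so (3/493) = +(493/3).
Reduce top mod 3: now compute (1/3).
Reached (1/3) = 1. Collecting the sign flips along the way, the symbol is -1.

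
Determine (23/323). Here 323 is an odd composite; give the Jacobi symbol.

Reciprocity: 23 ≡ 3 and 323 ≡ 3 (mod 4), so (23/323) = −(323/23).
Reduce top mod 23: now compute (1/23).
Reached (1/23) = 1. Collecting the sign flips along the way, the symbol is -1.

-1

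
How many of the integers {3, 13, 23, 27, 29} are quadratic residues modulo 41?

1

(3/41) = -1 → non-residue.
(13/41) = -1 → non-residue.
(23/41) = +1 → QR.
(27/41) = -1 → non-residue.
(29/41) = -1 → non-residue.
Total quadratic residues among the 5: 1.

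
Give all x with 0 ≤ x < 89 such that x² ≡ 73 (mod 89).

89 ≡ 1 (mod 4), so we find a root by search.
Trying successive values, 42² = 1764 ≡ 73 (mod 89). The other root is 89 − 42 = 47.

42, 47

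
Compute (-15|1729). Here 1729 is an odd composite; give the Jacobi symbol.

First reduce: -15 ≡ 1714 (mod 1729).
Pull out 2: since 1729 ≡ 1 (mod 8), (2/1729) = +1.
Reciprocity: 857 ≡ 1 and 1729 ≡ 1 (mod 4), so (857/1729) = +(1729/857).
Reduce top mod 857: now compute (15/857).
Reciprocity: 15 ≡ 3 and 857 ≡ 1 (mod 4), so (15/857) = +(857/15).
Reduce top mod 15: now compute (2/15).
Pull out 2: since 15 ≡ 7 (mod 8), (2/15) = +1.
Reached (1/15) = 1. Collecting the sign flips along the way, the symbol is +1.

1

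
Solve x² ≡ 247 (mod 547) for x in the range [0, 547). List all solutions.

Since 547 ≡ 3 (mod 4), a square root of 247 is 247^((547+1)/4) = 247^137 mod 547.
Repeated squaring: 247^2≡292, 247^4≡479, 247^8≡248, 247^16≡240, 247^32≡165, 247^64≡422, 247^128≡309 (mod 547).
247^137 = 247^(128+8+1) ≡ 263 (mod 547).
Check: 263² = 69169 ≡ 247 (mod 547). The two roots are 263 and 284.

263, 284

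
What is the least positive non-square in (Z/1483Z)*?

(2/1483) = −1, so 2 is the smallest positive non-residue mod 1483.

2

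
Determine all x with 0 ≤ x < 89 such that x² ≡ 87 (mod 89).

40, 49

89 ≡ 1 (mod 4), so we find a root by search.
Trying successive values, 40² = 1600 ≡ 87 (mod 89). The other root is 89 − 40 = 49.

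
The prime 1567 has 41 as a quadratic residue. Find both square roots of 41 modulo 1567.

537, 1030

Since 1567 ≡ 3 (mod 4), a square root of 41 is 41^((1567+1)/4) = 41^392 mod 1567.
Repeated squaring: 41^2≡114, 41^4≡460, 41^8≡55, 41^16≡1458, 41^32≡912, 41^64≡1234, 41^128≡1199, 41^256≡662 (mod 1567).
41^392 = 41^(256+128+8) ≡ 537 (mod 1567).
Check: 537² = 288369 ≡ 41 (mod 1567). The two roots are 537 and 1030.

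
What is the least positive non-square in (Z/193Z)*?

(2/193) = +1, so 2 is a residue.
(3/193) = +1, so 3 is a residue.
(4/193) = +1, so 4 is a residue.
(5/193) = −1, so 5 is the smallest positive non-residue mod 193.

5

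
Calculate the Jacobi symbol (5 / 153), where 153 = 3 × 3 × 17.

Reciprocity: 5 ≡ 1 and 153 ≡ 1 (mod 4), so (5/153) = +(153/5).
Reduce top mod 5: now compute (3/5).
Reciprocity: 3 ≡ 3 and 5 ≡ 1 (mod 4), so (3/5) = +(5/3).
Reduce top mod 3: now compute (2/3).
Pull out 2: since 3 ≡ 3 (mod 8), (2/3) = -1.
Reached (1/3) = 1. Collecting the sign flips along the way, the symbol is -1.

-1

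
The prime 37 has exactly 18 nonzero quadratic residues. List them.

Square k = 1,…,18 (k and 37−k give the same square):
1²=1, 2²=4, 3²=9, 4²=16, 5²=25, 6²=36, 7²≡12, 8²≡27, 9²≡7, 10²≡26, 11²≡10, 12²≡33, 13²≡21, 14²≡11, 15²≡3, 16²≡34, 17²≡30, 18²≡28 (mod 37).
So the quadratic residues mod 37 are {1, 3, 4, 7, 9, 10, 11, 12, 16, 21, 25, 26, 27, 28, 30, 33, 34, 36}.

1 3 4 7 9 10 11 12 16 21 25 26 27 28 30 33 34 36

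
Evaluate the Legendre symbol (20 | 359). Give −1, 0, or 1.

1

Euler's criterion: (20/359) ≡ 20^179 (mod 359).
20^2 ≡ 41 (mod 359)
20^4 ≡ 245 (mod 359)
20^8 ≡ 72 (mod 359)
20^16 ≡ 158 (mod 359)
20^32 ≡ 193 (mod 359)
20^64 ≡ 272 (mod 359)
20^128 ≡ 30 (mod 359)
20^179 = 20^(128+32+16+2+1) ≡ 1 (mod 359).
Result is 1, so (20/359) = 1.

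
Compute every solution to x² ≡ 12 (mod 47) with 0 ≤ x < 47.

Since 47 ≡ 3 (mod 4), a square root of 12 is 12^((47+1)/4) = 12^12 mod 47.
Repeated squaring: 12^2≡3, 12^4≡9, 12^8≡34 (mod 47).
12^12 = 12^(8+4) ≡ 24 (mod 47).
Check: 24² = 576 ≡ 12 (mod 47). The two roots are 23 and 24.

23, 24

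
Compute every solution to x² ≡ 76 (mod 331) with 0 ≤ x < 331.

71, 260

Since 331 ≡ 3 (mod 4), a square root of 76 is 76^((331+1)/4) = 76^83 mod 331.
Repeated squaring: 76^2≡149, 76^4≡24, 76^8≡245, 76^16≡114, 76^32≡87, 76^64≡287 (mod 331).
76^83 = 76^(64+16+2+1) ≡ 71 (mod 331).
Check: 71² = 5041 ≡ 76 (mod 331). The two roots are 71 and 260.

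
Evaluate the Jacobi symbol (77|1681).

Reciprocity: 77 ≡ 1 and 1681 ≡ 1 (mod 4), so (77/1681) = +(1681/77).
Reduce top mod 77: now compute (64/77).
Pull out 2^6: since 77 ≡ 5 (mod 8), (2/77) = -1, so (2/77)^6 = +1.
Reached (1/77) = 1. Collecting the sign flips along the way, the symbol is +1.

1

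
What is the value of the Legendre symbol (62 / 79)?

Pull out 2: since 79 ≡ 7 (mod 8), (2/79) = +1.
Reciprocity: 31 ≡ 3 and 79 ≡ 3 (mod 4), so (31/79) = −(79/31).
Reduce top mod 31: now compute (17/31).
Reciprocity: 17 ≡ 1 and 31 ≡ 3 (mod 4), so (17/31) = +(31/17).
Reduce top mod 17: now compute (14/17).
Pull out 2: since 17 ≡ 1 (mod 8), (2/17) = +1.
Reciprocity: 7 ≡ 3 and 17 ≡ 1 (mod 4), so (7/17) = +(17/7).
Reduce top mod 7: now compute (3/7).
Reciprocity: 3 ≡ 3 and 7 ≡ 3 (mod 4), so (3/7) = −(7/3).
Reduce top mod 3: now compute (1/3).
Reached (1/3) = 1. Collecting the sign flips along the way, the symbol is +1.

1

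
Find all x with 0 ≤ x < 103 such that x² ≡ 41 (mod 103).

Since 103 ≡ 3 (mod 4), a square root of 41 is 41^((103+1)/4) = 41^26 mod 103.
Repeated squaring: 41^2≡33, 41^4≡59, 41^8≡82, 41^16≡29 (mod 103).
41^26 = 41^(16+8+2) ≡ 91 (mod 103).
Check: 91² = 8281 ≡ 41 (mod 103). The two roots are 12 and 91.

12, 91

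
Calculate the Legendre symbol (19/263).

Reciprocity: 19 ≡ 3 and 263 ≡ 3 (mod 4), so (19/263) = −(263/19).
Reduce top mod 19: now compute (16/19).
Pull out 2^4: since 19 ≡ 3 (mod 8), (2/19) = -1, so (2/19)^4 = +1.
Reached (1/19) = 1. Collecting the sign flips along the way, the symbol is -1.

-1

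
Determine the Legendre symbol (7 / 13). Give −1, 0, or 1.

Reciprocity: 7 ≡ 3 and 13 ≡ 1 (mod 4), so (7/13) = +(13/7).
Reduce top mod 7: now compute (6/7).
Pull out 2: since 7 ≡ 7 (mod 8), (2/7) = +1.
Reciprocity: 3 ≡ 3 and 7 ≡ 3 (mod 4), so (3/7) = −(7/3).
Reduce top mod 3: now compute (1/3).
Reached (1/3) = 1. Collecting the sign flips along the way, the symbol is -1.

-1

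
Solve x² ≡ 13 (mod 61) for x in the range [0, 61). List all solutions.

61 ≡ 1 (mod 4), so we find a root by search.
Trying successive values, 14² = 196 ≡ 13 (mod 61). The other root is 61 − 14 = 47.

14, 47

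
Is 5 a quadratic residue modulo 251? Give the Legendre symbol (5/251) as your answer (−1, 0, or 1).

Euler's criterion: (5/251) ≡ 5^125 (mod 251).
5^2 ≡ 25 (mod 251)
5^4 ≡ 123 (mod 251)
5^8 ≡ 69 (mod 251)
5^16 ≡ 243 (mod 251)
5^32 ≡ 64 (mod 251)
5^64 ≡ 80 (mod 251)
5^125 = 5^(64+32+16+8+4+1) ≡ 1 (mod 251).
Result is 1, so (5/251) = 1.

1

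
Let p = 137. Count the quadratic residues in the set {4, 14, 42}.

(4/137) = +1 → QR.
(14/137) = +1 → QR.
(42/137) = -1 → non-residue.
Total quadratic residues among the 3: 2.

2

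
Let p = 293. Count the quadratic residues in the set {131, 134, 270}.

0

(131/293) = -1 → non-residue.
(134/293) = -1 → non-residue.
(270/293) = -1 → non-residue.
Total quadratic residues among the 3: 0.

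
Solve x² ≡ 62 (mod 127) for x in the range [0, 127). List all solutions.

58, 69

Since 127 ≡ 3 (mod 4), a square root of 62 is 62^((127+1)/4) = 62^32 mod 127.
Repeated squaring: 62^2≡34, 62^4≡13, 62^8≡42, 62^16≡113, 62^32≡69 (mod 127).
62^32 = 62^(32) ≡ 69 (mod 127).
Check: 69² = 4761 ≡ 62 (mod 127). The two roots are 58 and 69.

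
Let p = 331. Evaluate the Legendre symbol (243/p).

-1

Euler's criterion: (243/331) ≡ 243^165 (mod 331).
243^2 ≡ 131 (mod 331)
243^4 ≡ 280 (mod 331)
243^8 ≡ 284 (mod 331)
243^16 ≡ 223 (mod 331)
243^32 ≡ 79 (mod 331)
243^64 ≡ 283 (mod 331)
243^128 ≡ 318 (mod 331)
243^165 = 243^(128+32+4+1) ≡ 330 (mod 331).
Result is 330 ≡ −1, so (243/331) = −1.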